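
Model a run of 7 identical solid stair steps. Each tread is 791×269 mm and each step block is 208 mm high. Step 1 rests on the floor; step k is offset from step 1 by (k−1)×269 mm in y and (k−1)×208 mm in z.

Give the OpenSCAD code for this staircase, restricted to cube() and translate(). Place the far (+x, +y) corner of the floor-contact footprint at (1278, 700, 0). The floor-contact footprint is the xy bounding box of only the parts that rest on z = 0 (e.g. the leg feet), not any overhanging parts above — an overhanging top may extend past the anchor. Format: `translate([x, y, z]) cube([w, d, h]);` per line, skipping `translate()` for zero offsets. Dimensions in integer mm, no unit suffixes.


translate([487, 431, 0]) cube([791, 269, 208]);
translate([487, 700, 208]) cube([791, 269, 208]);
translate([487, 969, 416]) cube([791, 269, 208]);
translate([487, 1238, 624]) cube([791, 269, 208]);
translate([487, 1507, 832]) cube([791, 269, 208]);
translate([487, 1776, 1040]) cube([791, 269, 208]);
translate([487, 2045, 1248]) cube([791, 269, 208]);


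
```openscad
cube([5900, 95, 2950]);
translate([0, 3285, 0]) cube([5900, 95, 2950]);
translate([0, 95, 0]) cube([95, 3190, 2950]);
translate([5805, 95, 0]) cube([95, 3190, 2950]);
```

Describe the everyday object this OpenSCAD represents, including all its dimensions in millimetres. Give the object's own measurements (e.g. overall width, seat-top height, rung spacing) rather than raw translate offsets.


The wall frame of a small rectangular building: four walls, each 2950 mm tall and 95 mm thick, enclosing a footprint 5900 mm (x) by 3380 mm (y) outside-to-outside, with no floor or roof. The front and back walls (the −y and +y sides) span the full width; the two side walls fit between them.


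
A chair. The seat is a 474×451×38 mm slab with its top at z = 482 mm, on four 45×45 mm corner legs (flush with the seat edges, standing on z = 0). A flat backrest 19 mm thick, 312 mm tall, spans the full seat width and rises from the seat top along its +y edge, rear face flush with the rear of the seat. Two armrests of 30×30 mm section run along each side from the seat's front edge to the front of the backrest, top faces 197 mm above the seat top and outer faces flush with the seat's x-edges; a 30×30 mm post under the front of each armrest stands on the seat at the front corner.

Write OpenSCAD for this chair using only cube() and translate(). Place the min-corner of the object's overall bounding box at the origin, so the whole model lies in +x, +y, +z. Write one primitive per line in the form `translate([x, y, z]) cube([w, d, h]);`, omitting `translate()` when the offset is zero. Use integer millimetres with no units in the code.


translate([0, 0, 444]) cube([474, 451, 38]);
cube([45, 45, 444]);
translate([429, 0, 0]) cube([45, 45, 444]);
translate([0, 406, 0]) cube([45, 45, 444]);
translate([429, 406, 0]) cube([45, 45, 444]);
translate([0, 432, 482]) cube([474, 19, 312]);
translate([0, 0, 649]) cube([30, 432, 30]);
translate([444, 0, 649]) cube([30, 432, 30]);
translate([0, 0, 482]) cube([30, 30, 167]);
translate([444, 0, 482]) cube([30, 30, 167]);


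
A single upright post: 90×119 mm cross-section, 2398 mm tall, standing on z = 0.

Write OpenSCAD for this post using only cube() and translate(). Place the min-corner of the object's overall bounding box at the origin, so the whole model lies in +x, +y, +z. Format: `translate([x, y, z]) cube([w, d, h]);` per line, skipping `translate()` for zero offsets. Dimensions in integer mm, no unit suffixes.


cube([90, 119, 2398]);


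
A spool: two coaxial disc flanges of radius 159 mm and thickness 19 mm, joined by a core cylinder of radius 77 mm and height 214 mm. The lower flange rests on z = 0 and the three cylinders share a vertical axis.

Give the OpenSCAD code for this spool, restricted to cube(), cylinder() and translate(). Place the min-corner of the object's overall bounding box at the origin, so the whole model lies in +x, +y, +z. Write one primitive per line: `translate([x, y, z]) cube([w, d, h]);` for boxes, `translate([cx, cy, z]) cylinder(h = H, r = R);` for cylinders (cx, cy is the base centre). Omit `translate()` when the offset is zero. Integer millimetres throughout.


translate([159, 159, 0]) cylinder(h = 19, r = 159);
translate([159, 159, 19]) cylinder(h = 214, r = 77);
translate([159, 159, 233]) cylinder(h = 19, r = 159);


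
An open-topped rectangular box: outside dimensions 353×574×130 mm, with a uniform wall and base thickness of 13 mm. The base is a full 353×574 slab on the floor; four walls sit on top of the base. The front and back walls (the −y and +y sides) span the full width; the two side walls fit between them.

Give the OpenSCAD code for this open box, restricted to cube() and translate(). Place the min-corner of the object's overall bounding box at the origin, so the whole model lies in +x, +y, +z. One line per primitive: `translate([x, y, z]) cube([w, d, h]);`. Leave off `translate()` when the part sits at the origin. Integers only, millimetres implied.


cube([353, 574, 13]);
translate([0, 0, 13]) cube([353, 13, 117]);
translate([0, 561, 13]) cube([353, 13, 117]);
translate([0, 13, 13]) cube([13, 548, 117]);
translate([340, 13, 13]) cube([13, 548, 117]);


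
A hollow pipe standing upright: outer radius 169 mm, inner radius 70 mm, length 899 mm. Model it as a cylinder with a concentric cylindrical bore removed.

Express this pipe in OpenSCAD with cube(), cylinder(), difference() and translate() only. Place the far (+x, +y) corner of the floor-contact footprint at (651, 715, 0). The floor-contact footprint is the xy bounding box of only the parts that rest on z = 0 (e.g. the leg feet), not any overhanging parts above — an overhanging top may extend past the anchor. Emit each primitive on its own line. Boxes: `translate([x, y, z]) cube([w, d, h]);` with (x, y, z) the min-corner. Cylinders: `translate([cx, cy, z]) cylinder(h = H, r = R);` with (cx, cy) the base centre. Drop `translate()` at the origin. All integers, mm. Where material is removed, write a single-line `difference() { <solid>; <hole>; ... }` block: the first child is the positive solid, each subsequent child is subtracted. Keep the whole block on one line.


difference() { translate([482, 546, 0]) cylinder(h = 899, r = 169); translate([482, 546, 0]) cylinder(h = 899, r = 70); }


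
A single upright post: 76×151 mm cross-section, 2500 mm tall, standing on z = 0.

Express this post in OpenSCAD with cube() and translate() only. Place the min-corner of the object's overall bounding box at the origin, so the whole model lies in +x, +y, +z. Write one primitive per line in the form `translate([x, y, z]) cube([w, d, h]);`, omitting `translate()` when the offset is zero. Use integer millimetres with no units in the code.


cube([76, 151, 2500]);


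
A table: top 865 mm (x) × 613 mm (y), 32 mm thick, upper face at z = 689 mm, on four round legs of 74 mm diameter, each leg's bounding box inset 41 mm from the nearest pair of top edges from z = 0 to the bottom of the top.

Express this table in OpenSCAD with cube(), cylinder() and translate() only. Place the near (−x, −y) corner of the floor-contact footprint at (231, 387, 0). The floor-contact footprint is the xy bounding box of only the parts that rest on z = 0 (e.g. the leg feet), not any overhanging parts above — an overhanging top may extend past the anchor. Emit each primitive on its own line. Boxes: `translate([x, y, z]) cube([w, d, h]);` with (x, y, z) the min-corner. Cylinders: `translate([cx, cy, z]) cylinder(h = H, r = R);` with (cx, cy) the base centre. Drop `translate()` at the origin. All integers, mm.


translate([190, 346, 657]) cube([865, 613, 32]);
translate([268, 424, 0]) cylinder(h = 657, r = 37);
translate([977, 424, 0]) cylinder(h = 657, r = 37);
translate([268, 881, 0]) cylinder(h = 657, r = 37);
translate([977, 881, 0]) cylinder(h = 657, r = 37);


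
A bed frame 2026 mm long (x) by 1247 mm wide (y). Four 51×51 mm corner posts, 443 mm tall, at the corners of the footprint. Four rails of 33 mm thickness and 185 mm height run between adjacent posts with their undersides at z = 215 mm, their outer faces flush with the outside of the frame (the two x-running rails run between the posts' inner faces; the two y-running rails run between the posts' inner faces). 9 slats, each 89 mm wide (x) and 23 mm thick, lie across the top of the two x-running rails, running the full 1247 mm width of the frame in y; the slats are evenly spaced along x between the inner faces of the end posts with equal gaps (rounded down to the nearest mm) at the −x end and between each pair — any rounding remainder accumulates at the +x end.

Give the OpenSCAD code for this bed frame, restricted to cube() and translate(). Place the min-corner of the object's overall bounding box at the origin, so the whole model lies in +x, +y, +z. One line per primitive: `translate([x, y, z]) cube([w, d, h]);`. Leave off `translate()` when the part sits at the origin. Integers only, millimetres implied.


cube([51, 51, 443]);
translate([0, 1196, 0]) cube([51, 51, 443]);
translate([1975, 0, 0]) cube([51, 51, 443]);
translate([1975, 1196, 0]) cube([51, 51, 443]);
translate([51, 0, 215]) cube([1924, 33, 185]);
translate([51, 1214, 215]) cube([1924, 33, 185]);
translate([0, 51, 215]) cube([33, 1145, 185]);
translate([1993, 51, 215]) cube([33, 1145, 185]);
translate([163, 0, 400]) cube([89, 1247, 23]);
translate([364, 0, 400]) cube([89, 1247, 23]);
translate([565, 0, 400]) cube([89, 1247, 23]);
translate([766, 0, 400]) cube([89, 1247, 23]);
translate([967, 0, 400]) cube([89, 1247, 23]);
translate([1168, 0, 400]) cube([89, 1247, 23]);
translate([1369, 0, 400]) cube([89, 1247, 23]);
translate([1570, 0, 400]) cube([89, 1247, 23]);
translate([1771, 0, 400]) cube([89, 1247, 23]);


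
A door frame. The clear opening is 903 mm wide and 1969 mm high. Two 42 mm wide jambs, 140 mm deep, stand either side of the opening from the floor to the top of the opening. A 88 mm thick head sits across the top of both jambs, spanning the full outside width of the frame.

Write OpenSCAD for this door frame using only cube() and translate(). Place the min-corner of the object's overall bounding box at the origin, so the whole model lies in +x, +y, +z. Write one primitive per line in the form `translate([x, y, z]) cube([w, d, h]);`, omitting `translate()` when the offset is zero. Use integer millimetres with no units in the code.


cube([42, 140, 1969]);
translate([945, 0, 0]) cube([42, 140, 1969]);
translate([0, 0, 1969]) cube([987, 140, 88]);


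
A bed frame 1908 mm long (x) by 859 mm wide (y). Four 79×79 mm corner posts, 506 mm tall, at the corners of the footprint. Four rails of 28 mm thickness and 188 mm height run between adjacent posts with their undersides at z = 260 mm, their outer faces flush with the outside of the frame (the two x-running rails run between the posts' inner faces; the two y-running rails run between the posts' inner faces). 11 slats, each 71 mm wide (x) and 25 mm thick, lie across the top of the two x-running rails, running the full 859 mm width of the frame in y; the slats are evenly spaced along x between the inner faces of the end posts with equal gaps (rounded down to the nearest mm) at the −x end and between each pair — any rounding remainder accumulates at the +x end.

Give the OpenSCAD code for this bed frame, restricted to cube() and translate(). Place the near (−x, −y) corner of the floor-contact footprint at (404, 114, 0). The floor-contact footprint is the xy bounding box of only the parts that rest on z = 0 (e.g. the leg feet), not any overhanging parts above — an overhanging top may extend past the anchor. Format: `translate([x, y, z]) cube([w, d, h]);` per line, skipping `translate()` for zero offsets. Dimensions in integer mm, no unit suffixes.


translate([404, 114, 0]) cube([79, 79, 506]);
translate([404, 894, 0]) cube([79, 79, 506]);
translate([2233, 114, 0]) cube([79, 79, 506]);
translate([2233, 894, 0]) cube([79, 79, 506]);
translate([483, 114, 260]) cube([1750, 28, 188]);
translate([483, 945, 260]) cube([1750, 28, 188]);
translate([404, 193, 260]) cube([28, 701, 188]);
translate([2284, 193, 260]) cube([28, 701, 188]);
translate([563, 114, 448]) cube([71, 859, 25]);
translate([714, 114, 448]) cube([71, 859, 25]);
translate([865, 114, 448]) cube([71, 859, 25]);
translate([1016, 114, 448]) cube([71, 859, 25]);
translate([1167, 114, 448]) cube([71, 859, 25]);
translate([1318, 114, 448]) cube([71, 859, 25]);
translate([1469, 114, 448]) cube([71, 859, 25]);
translate([1620, 114, 448]) cube([71, 859, 25]);
translate([1771, 114, 448]) cube([71, 859, 25]);
translate([1922, 114, 448]) cube([71, 859, 25]);
translate([2073, 114, 448]) cube([71, 859, 25]);


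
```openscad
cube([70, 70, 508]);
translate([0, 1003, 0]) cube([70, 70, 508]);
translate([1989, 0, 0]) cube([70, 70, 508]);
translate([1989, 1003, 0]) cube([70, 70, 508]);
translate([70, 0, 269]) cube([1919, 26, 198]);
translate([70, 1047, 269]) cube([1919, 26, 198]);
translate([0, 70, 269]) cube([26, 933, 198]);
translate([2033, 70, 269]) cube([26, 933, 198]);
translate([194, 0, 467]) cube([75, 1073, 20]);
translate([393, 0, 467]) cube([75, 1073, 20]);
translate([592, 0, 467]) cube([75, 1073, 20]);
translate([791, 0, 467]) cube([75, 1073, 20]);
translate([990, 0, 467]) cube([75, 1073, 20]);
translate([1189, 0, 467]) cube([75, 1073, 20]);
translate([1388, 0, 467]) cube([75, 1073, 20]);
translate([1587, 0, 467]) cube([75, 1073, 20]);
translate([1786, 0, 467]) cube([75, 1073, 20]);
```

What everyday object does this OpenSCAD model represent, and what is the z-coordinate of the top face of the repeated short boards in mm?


A bed frame. The slat-top height is 487 mm.

Four posts, four rails, and a row of slats — a bed frame. Slats sit on the rails at z = 269 + 198 = 467; with slat thickness 20, the top is 487 mm.


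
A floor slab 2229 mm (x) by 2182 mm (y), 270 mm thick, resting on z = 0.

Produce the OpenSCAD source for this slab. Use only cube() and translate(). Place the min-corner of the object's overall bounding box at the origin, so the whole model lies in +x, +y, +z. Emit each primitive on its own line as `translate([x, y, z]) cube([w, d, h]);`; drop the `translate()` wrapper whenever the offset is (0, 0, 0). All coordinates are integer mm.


cube([2229, 2182, 270]);


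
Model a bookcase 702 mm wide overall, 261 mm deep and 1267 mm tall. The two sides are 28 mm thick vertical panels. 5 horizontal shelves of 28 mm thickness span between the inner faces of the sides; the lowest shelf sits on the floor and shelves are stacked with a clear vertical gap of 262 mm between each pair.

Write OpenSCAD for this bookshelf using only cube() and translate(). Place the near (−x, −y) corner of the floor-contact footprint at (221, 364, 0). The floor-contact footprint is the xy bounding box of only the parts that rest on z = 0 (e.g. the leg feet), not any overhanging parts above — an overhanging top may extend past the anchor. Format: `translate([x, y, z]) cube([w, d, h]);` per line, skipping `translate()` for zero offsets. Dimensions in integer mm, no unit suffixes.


translate([221, 364, 0]) cube([28, 261, 1267]);
translate([895, 364, 0]) cube([28, 261, 1267]);
translate([249, 364, 0]) cube([646, 261, 28]);
translate([249, 364, 290]) cube([646, 261, 28]);
translate([249, 364, 580]) cube([646, 261, 28]);
translate([249, 364, 870]) cube([646, 261, 28]);
translate([249, 364, 1160]) cube([646, 261, 28]);


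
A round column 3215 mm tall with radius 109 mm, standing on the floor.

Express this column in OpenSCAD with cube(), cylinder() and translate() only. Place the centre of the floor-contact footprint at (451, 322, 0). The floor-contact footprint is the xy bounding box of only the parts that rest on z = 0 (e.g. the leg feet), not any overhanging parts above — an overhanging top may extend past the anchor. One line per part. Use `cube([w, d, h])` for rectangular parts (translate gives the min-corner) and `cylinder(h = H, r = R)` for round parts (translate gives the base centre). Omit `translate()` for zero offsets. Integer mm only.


translate([451, 322, 0]) cylinder(h = 3215, r = 109);


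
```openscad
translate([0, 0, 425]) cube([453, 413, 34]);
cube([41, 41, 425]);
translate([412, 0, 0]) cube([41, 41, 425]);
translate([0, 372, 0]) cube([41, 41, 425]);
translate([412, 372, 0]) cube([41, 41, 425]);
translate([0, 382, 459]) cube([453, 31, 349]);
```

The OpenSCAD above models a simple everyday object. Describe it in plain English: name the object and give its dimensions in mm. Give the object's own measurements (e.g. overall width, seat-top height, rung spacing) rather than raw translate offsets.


A chair. The seat is a 453×413×34 mm slab with its top at z = 459 mm, on four 41×41 mm corner legs (flush with the seat edges, standing on z = 0). A flat backrest 31 mm thick, 349 mm tall, spans the full seat width and rises from the seat top along its +y edge, rear face flush with the rear of the seat.


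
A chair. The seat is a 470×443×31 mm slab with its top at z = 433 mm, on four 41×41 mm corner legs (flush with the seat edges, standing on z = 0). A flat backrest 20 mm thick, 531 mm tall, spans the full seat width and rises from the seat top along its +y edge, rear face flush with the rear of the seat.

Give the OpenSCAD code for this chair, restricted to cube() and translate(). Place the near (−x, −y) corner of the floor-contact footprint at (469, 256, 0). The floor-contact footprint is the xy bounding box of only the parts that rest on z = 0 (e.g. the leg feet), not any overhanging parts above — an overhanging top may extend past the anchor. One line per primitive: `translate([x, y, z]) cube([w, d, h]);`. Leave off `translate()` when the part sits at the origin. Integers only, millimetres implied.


translate([469, 256, 402]) cube([470, 443, 31]);
translate([469, 256, 0]) cube([41, 41, 402]);
translate([898, 256, 0]) cube([41, 41, 402]);
translate([469, 658, 0]) cube([41, 41, 402]);
translate([898, 658, 0]) cube([41, 41, 402]);
translate([469, 679, 433]) cube([470, 20, 531]);


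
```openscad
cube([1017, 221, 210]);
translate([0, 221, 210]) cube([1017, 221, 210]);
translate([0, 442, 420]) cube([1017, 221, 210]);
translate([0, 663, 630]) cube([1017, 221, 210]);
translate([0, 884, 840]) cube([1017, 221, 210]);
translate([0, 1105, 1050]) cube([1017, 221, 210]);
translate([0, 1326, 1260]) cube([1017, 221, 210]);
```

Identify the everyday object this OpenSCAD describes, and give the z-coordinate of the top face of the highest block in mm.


A staircase. The total rise is 1470 mm.

7 identical blocks, each offset up and back from the previous — a staircase. Each step is 210 mm tall and there are 7 of them, so the total rise is 7 × 210 = 1470 mm.


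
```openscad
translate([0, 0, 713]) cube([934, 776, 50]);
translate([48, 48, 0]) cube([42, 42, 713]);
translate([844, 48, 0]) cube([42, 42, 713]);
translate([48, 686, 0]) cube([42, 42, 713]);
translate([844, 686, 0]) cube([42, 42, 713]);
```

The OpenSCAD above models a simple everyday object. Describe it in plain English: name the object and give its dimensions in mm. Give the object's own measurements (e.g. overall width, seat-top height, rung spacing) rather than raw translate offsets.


A table: top 934 mm (x) × 776 mm (y), 50 mm thick, upper face at z = 763 mm, on four 42×42 mm square legs, each inset 48 mm from the nearest pair of top edges from z = 0 to the bottom of the top.


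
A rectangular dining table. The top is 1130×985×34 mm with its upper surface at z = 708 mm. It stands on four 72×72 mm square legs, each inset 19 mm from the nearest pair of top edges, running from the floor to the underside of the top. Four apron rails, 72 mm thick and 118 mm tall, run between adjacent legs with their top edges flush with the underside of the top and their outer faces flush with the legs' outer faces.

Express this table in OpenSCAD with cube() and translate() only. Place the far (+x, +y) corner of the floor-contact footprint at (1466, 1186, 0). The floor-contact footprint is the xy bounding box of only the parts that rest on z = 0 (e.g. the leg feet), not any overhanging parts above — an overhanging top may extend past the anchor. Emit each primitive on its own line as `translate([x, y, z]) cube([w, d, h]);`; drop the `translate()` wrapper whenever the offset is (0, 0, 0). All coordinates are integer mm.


translate([355, 220, 674]) cube([1130, 985, 34]);
translate([374, 239, 0]) cube([72, 72, 674]);
translate([1394, 239, 0]) cube([72, 72, 674]);
translate([374, 1114, 0]) cube([72, 72, 674]);
translate([1394, 1114, 0]) cube([72, 72, 674]);
translate([446, 239, 556]) cube([948, 72, 118]);
translate([446, 1114, 556]) cube([948, 72, 118]);
translate([374, 311, 556]) cube([72, 803, 118]);
translate([1394, 311, 556]) cube([72, 803, 118]);


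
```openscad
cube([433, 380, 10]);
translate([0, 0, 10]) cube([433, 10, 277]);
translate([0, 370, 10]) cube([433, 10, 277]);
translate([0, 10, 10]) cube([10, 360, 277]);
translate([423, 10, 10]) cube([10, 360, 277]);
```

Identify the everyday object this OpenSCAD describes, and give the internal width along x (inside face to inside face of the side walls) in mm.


An open box. The internal width is 413 mm.

A 433×380 base slab with four walls standing on it — an open box. The base is 433 mm wide and the walls are 10 mm thick, so the internal width is 433 − 2 × 10 = 413 mm.


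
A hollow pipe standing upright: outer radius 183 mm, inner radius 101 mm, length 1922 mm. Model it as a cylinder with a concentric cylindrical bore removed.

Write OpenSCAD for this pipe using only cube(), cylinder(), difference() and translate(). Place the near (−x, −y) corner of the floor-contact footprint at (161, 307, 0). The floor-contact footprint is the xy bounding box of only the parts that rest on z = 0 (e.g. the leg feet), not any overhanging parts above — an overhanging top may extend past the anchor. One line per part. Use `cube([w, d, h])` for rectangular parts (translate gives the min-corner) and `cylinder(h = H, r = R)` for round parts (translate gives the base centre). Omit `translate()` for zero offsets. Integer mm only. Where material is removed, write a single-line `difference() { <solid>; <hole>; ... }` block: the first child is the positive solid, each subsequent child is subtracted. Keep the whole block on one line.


difference() { translate([344, 490, 0]) cylinder(h = 1922, r = 183); translate([344, 490, 0]) cylinder(h = 1922, r = 101); }


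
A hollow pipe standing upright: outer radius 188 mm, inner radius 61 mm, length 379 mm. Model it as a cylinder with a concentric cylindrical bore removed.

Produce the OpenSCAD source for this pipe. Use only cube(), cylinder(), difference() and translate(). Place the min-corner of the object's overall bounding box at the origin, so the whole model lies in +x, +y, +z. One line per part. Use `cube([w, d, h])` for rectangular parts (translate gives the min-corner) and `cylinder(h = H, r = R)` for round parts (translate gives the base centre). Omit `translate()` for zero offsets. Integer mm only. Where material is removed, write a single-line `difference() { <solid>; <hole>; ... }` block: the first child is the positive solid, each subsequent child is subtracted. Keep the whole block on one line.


difference() { translate([188, 188, 0]) cylinder(h = 379, r = 188); translate([188, 188, 0]) cylinder(h = 379, r = 61); }


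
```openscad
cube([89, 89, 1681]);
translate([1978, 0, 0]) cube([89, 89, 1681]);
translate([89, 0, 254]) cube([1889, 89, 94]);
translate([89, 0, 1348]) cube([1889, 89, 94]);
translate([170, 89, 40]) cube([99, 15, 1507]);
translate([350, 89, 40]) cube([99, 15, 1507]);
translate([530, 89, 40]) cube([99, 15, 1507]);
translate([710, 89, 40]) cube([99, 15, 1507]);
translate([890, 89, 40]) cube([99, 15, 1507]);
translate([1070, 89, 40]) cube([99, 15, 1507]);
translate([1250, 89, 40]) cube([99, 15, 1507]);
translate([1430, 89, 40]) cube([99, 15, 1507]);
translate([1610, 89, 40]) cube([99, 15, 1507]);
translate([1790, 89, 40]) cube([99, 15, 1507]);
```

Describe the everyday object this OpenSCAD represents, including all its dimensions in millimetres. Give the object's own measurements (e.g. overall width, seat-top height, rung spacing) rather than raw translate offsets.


A fence section. Two 89×89 mm posts, 1681 mm tall, stand on the floor with a clear span of 1889 mm between their inner faces. Two horizontal rails of 89×94 mm section span the gap between the posts with their undersides at z = 254 mm and z = 1348 mm, flush with the posts' −y face. 10 pickets, each 99 mm wide, 15 mm thick and 1507 mm tall, are fixed to the +y face of the rails with their bottoms at z = 40 mm, spaced across the span with a 81 mm gap after the −x post and between neighbouring pickets, with 89 mm left before the +x post.


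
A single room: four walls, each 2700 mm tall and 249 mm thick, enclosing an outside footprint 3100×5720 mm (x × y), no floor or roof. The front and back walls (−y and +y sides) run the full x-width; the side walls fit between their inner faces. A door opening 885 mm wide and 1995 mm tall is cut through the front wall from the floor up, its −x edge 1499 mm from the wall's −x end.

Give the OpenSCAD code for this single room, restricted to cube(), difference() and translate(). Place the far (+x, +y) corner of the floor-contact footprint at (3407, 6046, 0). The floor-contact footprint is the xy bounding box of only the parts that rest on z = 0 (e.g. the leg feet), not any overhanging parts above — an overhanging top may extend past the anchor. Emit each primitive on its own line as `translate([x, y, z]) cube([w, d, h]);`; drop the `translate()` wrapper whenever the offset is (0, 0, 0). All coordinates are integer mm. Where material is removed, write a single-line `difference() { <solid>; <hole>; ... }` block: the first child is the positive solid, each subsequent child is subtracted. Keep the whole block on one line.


difference() { translate([307, 326, 0]) cube([3100, 249, 2700]); translate([1806, 326, 0]) cube([885, 249, 1995]); }
translate([307, 5797, 0]) cube([3100, 249, 2700]);
translate([307, 575, 0]) cube([249, 5222, 2700]);
translate([3158, 575, 0]) cube([249, 5222, 2700]);


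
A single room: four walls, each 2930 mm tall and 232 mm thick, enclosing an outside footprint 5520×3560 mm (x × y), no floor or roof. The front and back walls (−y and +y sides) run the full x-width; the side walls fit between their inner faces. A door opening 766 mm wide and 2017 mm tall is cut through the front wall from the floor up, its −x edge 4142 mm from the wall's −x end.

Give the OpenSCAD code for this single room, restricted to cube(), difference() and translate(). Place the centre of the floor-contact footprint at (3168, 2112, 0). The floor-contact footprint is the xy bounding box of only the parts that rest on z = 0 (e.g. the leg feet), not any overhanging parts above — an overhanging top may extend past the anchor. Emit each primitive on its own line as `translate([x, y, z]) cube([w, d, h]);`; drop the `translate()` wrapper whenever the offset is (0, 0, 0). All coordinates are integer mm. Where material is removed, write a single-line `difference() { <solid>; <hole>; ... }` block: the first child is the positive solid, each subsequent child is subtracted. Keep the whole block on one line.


difference() { translate([408, 332, 0]) cube([5520, 232, 2930]); translate([4550, 332, 0]) cube([766, 232, 2017]); }
translate([408, 3660, 0]) cube([5520, 232, 2930]);
translate([408, 564, 0]) cube([232, 3096, 2930]);
translate([5696, 564, 0]) cube([232, 3096, 2930]);


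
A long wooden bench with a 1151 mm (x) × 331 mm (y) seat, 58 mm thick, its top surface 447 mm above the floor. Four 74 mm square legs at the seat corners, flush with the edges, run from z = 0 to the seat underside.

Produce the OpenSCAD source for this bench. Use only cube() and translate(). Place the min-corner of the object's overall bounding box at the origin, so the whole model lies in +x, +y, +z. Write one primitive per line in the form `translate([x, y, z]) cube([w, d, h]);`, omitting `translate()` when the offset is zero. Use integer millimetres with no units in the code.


// leg_h = 447 − 58 = 389
translate([0, 0, 389]) cube([1151, 331, 58]);
cube([74, 74, 389]);
translate([0, 257, 0]) cube([74, 74, 389]);
translate([1077, 0, 0]) cube([74, 74, 389]);
translate([1077, 257, 0]) cube([74, 74, 389]);


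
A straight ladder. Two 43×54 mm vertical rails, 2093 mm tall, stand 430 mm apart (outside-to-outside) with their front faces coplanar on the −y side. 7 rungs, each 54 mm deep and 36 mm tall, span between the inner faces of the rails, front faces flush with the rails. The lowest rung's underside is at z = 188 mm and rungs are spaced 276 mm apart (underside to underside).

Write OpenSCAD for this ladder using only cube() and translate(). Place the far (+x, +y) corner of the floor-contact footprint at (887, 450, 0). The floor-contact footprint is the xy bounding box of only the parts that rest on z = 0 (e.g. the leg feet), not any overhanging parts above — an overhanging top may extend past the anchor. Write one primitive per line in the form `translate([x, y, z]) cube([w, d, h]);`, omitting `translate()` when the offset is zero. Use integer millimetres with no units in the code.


translate([457, 396, 0]) cube([43, 54, 2093]);
translate([844, 396, 0]) cube([43, 54, 2093]);
translate([500, 396, 188]) cube([344, 54, 36]);
translate([500, 396, 464]) cube([344, 54, 36]);
translate([500, 396, 740]) cube([344, 54, 36]);
translate([500, 396, 1016]) cube([344, 54, 36]);
translate([500, 396, 1292]) cube([344, 54, 36]);
translate([500, 396, 1568]) cube([344, 54, 36]);
translate([500, 396, 1844]) cube([344, 54, 36]);


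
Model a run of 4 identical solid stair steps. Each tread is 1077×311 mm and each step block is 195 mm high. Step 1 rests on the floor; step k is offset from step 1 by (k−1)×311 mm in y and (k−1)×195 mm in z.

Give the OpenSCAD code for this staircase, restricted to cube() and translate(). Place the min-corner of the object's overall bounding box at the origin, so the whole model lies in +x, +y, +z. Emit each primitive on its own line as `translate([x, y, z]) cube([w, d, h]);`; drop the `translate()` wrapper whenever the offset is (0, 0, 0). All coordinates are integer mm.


cube([1077, 311, 195]);
translate([0, 311, 195]) cube([1077, 311, 195]);
translate([0, 622, 390]) cube([1077, 311, 195]);
translate([0, 933, 585]) cube([1077, 311, 195]);


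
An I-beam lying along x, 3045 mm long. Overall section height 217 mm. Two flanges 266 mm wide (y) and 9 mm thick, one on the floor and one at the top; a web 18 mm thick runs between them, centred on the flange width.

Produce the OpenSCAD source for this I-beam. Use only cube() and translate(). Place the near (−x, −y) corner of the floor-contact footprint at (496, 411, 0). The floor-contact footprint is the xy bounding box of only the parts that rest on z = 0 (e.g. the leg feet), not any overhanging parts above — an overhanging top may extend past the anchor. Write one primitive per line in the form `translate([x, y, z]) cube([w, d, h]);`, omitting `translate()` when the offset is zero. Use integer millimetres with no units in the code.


translate([496, 411, 0]) cube([3045, 266, 9]);
translate([496, 535, 9]) cube([3045, 18, 199]);
translate([496, 411, 208]) cube([3045, 266, 9]);


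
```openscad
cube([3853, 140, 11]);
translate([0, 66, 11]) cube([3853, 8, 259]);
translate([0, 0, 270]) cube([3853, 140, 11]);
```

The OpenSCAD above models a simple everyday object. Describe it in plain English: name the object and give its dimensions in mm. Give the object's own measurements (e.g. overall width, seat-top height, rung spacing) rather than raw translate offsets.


An I-beam lying along x, 3853 mm long. Overall section height 281 mm. Two flanges 140 mm wide (y) and 11 mm thick, one on the floor and one at the top; a web 8 mm thick runs between them, centred on the flange width.


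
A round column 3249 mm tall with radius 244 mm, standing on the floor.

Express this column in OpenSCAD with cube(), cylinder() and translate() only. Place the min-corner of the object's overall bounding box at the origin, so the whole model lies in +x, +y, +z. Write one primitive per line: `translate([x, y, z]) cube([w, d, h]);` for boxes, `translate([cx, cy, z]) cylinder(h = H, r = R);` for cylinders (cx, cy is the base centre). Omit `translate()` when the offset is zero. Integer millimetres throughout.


translate([244, 244, 0]) cylinder(h = 3249, r = 244);


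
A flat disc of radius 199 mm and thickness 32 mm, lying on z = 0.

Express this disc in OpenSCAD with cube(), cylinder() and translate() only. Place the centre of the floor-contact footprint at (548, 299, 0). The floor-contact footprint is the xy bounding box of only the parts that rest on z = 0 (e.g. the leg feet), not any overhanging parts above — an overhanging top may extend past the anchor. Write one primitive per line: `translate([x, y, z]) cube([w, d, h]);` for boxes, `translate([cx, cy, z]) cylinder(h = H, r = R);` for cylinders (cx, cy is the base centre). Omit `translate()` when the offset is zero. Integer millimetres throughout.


translate([548, 299, 0]) cylinder(h = 32, r = 199);


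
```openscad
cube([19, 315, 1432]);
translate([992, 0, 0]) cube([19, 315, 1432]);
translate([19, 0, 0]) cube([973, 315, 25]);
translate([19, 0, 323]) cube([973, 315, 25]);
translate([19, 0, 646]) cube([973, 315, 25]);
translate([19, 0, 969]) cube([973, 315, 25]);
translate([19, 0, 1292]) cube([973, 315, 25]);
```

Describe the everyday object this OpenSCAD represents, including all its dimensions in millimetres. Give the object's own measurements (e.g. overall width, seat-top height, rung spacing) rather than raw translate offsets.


An open bookshelf. Two side panels, each 19 mm thick, 315 mm deep and 1432 mm tall, stand 1011 mm apart (outside-to-outside). Between them sit 5 shelves, each 25 mm thick and 315 mm deep, spanning the full gap between the sides. The bottom shelf rests on the floor (its underside at z = 0) and the clear gap between one shelf's top and the next shelf's underside is 298 mm.


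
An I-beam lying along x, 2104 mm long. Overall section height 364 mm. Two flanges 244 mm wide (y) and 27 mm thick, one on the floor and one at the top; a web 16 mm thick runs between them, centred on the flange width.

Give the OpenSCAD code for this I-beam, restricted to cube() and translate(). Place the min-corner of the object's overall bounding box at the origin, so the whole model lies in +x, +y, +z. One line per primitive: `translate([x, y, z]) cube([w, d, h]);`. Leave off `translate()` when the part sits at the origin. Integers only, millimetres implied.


cube([2104, 244, 27]);
translate([0, 114, 27]) cube([2104, 16, 310]);
translate([0, 0, 337]) cube([2104, 244, 27]);


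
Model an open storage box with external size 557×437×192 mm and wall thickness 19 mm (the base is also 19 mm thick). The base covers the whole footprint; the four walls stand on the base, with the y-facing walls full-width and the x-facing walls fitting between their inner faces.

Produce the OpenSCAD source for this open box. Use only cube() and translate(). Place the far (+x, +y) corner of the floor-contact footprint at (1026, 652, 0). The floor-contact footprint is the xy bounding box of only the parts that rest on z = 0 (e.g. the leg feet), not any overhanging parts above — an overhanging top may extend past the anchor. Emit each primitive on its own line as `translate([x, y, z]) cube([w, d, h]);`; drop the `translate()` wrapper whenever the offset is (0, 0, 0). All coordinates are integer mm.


translate([469, 215, 0]) cube([557, 437, 19]);
translate([469, 215, 19]) cube([557, 19, 173]);
translate([469, 633, 19]) cube([557, 19, 173]);
translate([469, 234, 19]) cube([19, 399, 173]);
translate([1007, 234, 19]) cube([19, 399, 173]);


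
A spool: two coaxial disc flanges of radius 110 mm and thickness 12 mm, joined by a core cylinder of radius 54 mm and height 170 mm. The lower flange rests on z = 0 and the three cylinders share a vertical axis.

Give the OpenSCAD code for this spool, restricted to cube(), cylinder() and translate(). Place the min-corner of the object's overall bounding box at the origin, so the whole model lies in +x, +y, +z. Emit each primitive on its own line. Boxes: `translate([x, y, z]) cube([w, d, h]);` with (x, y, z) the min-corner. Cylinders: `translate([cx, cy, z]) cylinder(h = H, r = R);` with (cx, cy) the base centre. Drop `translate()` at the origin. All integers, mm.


translate([110, 110, 0]) cylinder(h = 12, r = 110);
translate([110, 110, 12]) cylinder(h = 170, r = 54);
translate([110, 110, 182]) cylinder(h = 12, r = 110);


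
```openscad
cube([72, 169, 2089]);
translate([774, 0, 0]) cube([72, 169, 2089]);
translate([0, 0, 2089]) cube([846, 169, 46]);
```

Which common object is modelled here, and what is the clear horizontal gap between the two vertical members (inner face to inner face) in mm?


A door frame. The clear opening width is 702 mm.

Two 2089 mm tall posts with a header on top — a door frame. The left jamb is 72 mm wide at x = 0; the right jamb starts at x = 774. The clear opening is 774 − 72 = 702 mm.


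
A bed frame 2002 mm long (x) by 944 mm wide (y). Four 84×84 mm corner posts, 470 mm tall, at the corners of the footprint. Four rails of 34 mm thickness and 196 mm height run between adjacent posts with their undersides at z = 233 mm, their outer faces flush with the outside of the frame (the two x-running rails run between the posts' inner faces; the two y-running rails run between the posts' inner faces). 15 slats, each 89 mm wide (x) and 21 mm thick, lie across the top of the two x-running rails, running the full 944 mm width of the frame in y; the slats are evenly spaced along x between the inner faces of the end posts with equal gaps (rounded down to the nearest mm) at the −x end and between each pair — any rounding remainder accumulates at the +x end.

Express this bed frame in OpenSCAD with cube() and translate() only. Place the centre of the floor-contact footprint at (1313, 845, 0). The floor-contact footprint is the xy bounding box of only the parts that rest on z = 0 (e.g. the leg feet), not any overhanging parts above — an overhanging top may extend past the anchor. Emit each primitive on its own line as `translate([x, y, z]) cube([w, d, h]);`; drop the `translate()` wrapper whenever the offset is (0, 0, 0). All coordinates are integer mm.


// slat z = rail_z + rail_h = 233 + 196 = 429
// slat gap = ⌊(1834 − 15·89) / 16⌋ = 31
translate([312, 373, 0]) cube([84, 84, 470]);
translate([312, 1233, 0]) cube([84, 84, 470]);
translate([2230, 373, 0]) cube([84, 84, 470]);
translate([2230, 1233, 0]) cube([84, 84, 470]);
translate([396, 373, 233]) cube([1834, 34, 196]);
translate([396, 1283, 233]) cube([1834, 34, 196]);
translate([312, 457, 233]) cube([34, 776, 196]);
translate([2280, 457, 233]) cube([34, 776, 196]);
translate([427, 373, 429]) cube([89, 944, 21]);
translate([547, 373, 429]) cube([89, 944, 21]);
translate([667, 373, 429]) cube([89, 944, 21]);
translate([787, 373, 429]) cube([89, 944, 21]);
translate([907, 373, 429]) cube([89, 944, 21]);
translate([1027, 373, 429]) cube([89, 944, 21]);
translate([1147, 373, 429]) cube([89, 944, 21]);
translate([1267, 373, 429]) cube([89, 944, 21]);
translate([1387, 373, 429]) cube([89, 944, 21]);
translate([1507, 373, 429]) cube([89, 944, 21]);
translate([1627, 373, 429]) cube([89, 944, 21]);
translate([1747, 373, 429]) cube([89, 944, 21]);
translate([1867, 373, 429]) cube([89, 944, 21]);
translate([1987, 373, 429]) cube([89, 944, 21]);
translate([2107, 373, 429]) cube([89, 944, 21]);


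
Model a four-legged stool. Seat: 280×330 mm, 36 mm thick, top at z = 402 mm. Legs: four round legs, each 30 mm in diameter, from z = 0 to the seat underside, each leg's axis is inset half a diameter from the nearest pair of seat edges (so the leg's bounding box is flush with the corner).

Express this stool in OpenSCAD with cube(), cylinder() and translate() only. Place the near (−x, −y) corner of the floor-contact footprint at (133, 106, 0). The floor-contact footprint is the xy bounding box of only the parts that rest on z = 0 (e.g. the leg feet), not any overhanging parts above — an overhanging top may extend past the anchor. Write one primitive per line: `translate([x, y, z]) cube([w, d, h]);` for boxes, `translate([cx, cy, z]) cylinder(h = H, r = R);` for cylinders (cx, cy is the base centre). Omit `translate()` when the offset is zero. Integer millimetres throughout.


translate([133, 106, 366]) cube([280, 330, 36]);
translate([148, 121, 0]) cylinder(h = 366, r = 15);
translate([398, 121, 0]) cylinder(h = 366, r = 15);
translate([148, 421, 0]) cylinder(h = 366, r = 15);
translate([398, 421, 0]) cylinder(h = 366, r = 15);
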